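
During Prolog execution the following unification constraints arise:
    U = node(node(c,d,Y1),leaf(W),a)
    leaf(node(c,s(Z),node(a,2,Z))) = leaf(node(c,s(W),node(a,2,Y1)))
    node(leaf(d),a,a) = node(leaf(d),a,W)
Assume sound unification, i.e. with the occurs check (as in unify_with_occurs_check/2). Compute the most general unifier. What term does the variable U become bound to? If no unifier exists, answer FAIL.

node(node(c,d,a),leaf(a),a)

Bind U := node(node(c,d,Y1),leaf(W),a); no other remaining equation mentions U.
Decompose leaf/1: node(c,s(Z),node(a,2,Z)) = node(c,s(W),node(a,2,Y1)).
Decompose node/3: c = c,  s(Z) = s(W),  node(a,2,Z) = node(a,2,Y1).
Delete trivial equation c = c.
Decompose s/1: Z = W.
Bind Z := W; substituting into the one remaining equation that mentions Z gives: node(a,2,W) = node(a,2,Y1).
Decompose node/3: a = a,  2 = 2,  W = Y1.
Delete trivial equation a = a.
Delete trivial equation 2 = 2.
Bind W := Y1; substituting into the remaining equation gives: node(leaf(d),a,a) = node(leaf(d),a,Y1). Substituting into the earlier bindings gives U := node(node(c,d,Y1),leaf(Y1),a), Z := Y1.
Decompose node/3: leaf(d) = leaf(d),  a = a,  a = Y1.
Delete trivial equation leaf(d) = leaf(d).
Delete trivial equation a = a.
Bind Y1 := a. Substituting into the earlier bindings gives U := node(node(c,d,a),leaf(a),a), Z := a, W := a.
MGU = { U -> node(node(c,d,a),leaf(a),a), Z -> a, W -> a, Y1 -> a }, so U -> node(node(c,d,a),leaf(a),a).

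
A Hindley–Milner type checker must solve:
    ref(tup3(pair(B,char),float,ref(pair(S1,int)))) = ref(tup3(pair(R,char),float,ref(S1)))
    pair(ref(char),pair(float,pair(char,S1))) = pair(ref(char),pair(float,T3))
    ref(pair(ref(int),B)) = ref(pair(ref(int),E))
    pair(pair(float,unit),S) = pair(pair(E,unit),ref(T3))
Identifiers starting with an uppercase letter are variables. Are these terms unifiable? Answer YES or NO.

NO

Decompose ref/1: tup3(pair(B,char),float,ref(pair(S1,int))) = tup3(pair(R,char),float,ref(S1)).
Decompose tup3/3: pair(B,char) = pair(R,char),  float = float,  ref(pair(S1,int)) = ref(S1).
Decompose pair/2: B = R,  char = char.
Bind B := R; substituting into the one remaining equation that mentions B gives: ref(pair(ref(int),R)) = ref(pair(ref(int),E)).
Delete trivial equation char = char.
Delete trivial equation float = float.
Decompose ref/1: pair(S1,int) = S1.
Occurs check fails: S1 occurs in pair(S1,int); the equation S1 = pair(S1,int) has no finite solution.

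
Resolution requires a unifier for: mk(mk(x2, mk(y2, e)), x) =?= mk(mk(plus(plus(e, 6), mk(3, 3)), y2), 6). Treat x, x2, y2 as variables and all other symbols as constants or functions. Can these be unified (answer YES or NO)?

Decompose mk/2: mk(x2, mk(y2, e)) =?= mk(plus(plus(e, 6), mk(3, 3)), y2),  x =?= 6.
Decompose mk/2: x2 =?= plus(plus(e, 6), mk(3, 3)),  mk(y2, e) =?= y2.
Bind x2 := plus(plus(e, 6), mk(3, 3)); no other remaining equation mentions x2.
Occurs check fails: y2 occurs in mk(y2, e); the equation y2 =?= mk(y2, e) has no finite solution.

NO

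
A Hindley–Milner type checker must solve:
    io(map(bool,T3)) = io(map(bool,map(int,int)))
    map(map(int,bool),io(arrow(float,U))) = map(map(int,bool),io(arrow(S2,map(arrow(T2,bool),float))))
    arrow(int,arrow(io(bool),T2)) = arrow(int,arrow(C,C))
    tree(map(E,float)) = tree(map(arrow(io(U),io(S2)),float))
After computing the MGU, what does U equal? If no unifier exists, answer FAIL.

map(arrow(io(bool),bool),float)

Decompose io/1: map(bool,T3) = map(bool,map(int,int)).
Decompose map/2: bool = bool,  T3 = map(int,int).
Delete trivial equation bool = bool.
Bind T3 := map(int,int); no other remaining equation mentions T3.
Decompose map/2: map(int,bool) = map(int,bool),  io(arrow(float,U)) = io(arrow(S2,map(arrow(T2,bool),float))).
Delete trivial equation map(int,bool) = map(int,bool).
Decompose io/1: arrow(float,U) = arrow(S2,map(arrow(T2,bool),float)).
Decompose arrow/2: float = S2,  U = map(arrow(T2,bool),float).
Bind S2 := float; substituting into the one remaining equation that mentions S2 gives: tree(map(E,float)) = tree(map(arrow(io(U),io(float)),float)).
Bind U := map(arrow(T2,bool),float); substituting into the one remaining equation that mentions U gives: tree(map(E,float)) = tree(map(arrow(io(map(arrow(T2,bool),float)),io(float)),float)).
Decompose arrow/2: int = int,  arrow(io(bool),T2) = arrow(C,C).
Delete trivial equation int = int.
Decompose arrow/2: io(bool) = C,  T2 = C.
Bind C := io(bool); substituting into the one remaining equation that mentions C gives: T2 = io(bool).
Bind T2 := io(bool); substituting into the remaining equation gives: tree(map(E,float)) = tree(map(arrow(io(map(arrow(io(bool),bool),float)),io(float)),float)). Substituting into the earlier binding gives U := map(arrow(io(bool),bool),float).
Decompose tree/1: map(E,float) = map(arrow(io(map(arrow(io(bool),bool),float)),io(float)),float).
Decompose map/2: E = arrow(io(map(arrow(io(bool),bool),float)),io(float)),  float = float.
Bind E := arrow(io(map(arrow(io(bool),bool),float)),io(float)); no other remaining equation mentions E.
Delete trivial equation float = float.
MGU = { T3 ↦ map(int,int), S2 ↦ float, U ↦ map(arrow(io(bool),bool),float), C ↦ io(bool), T2 ↦ io(bool), E ↦ arrow(io(map(arrow(io(bool),bool),float)),io(float)) }, so U ↦ map(arrow(io(bool),bool),float).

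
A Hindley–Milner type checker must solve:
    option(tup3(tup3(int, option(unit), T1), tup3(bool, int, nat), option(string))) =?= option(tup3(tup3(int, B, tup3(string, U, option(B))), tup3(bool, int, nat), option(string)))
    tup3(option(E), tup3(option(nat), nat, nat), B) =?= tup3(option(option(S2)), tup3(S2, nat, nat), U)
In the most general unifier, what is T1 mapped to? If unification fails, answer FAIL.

Decompose option/1: tup3(tup3(int, option(unit), T1), tup3(bool, int, nat), option(string)) =?= tup3(tup3(int, B, tup3(string, U, option(B))), tup3(bool, int, nat), option(string)).
Decompose tup3/3: tup3(int, option(unit), T1) =?= tup3(int, B, tup3(string, U, option(B))),  tup3(bool, int, nat) =?= tup3(bool, int, nat),  option(string) =?= option(string).
Decompose tup3/3: int =?= int,  option(unit) =?= B,  T1 =?= tup3(string, U, option(B)).
Delete trivial equation int =?= int.
Bind B := option(unit); substituting into the 2 remaining equations that mention B gives: T1 =?= tup3(string, U, option(option(unit))),  tup3(option(E), tup3(option(nat), nat, nat), option(unit)) =?= tup3(option(option(S2)), tup3(S2, nat, nat), U).
Bind T1 := tup3(string, U, option(option(unit))); no other remaining equation mentions T1.
Delete trivial equation tup3(bool, int, nat) =?= tup3(bool, int, nat).
Delete trivial equation option(string) =?= option(string).
Decompose tup3/3: option(E) =?= option(option(S2)),  tup3(option(nat), nat, nat) =?= tup3(S2, nat, nat),  option(unit) =?= U.
Decompose option/1: E =?= option(S2).
Bind E := option(S2); no other remaining equation mentions E.
Decompose tup3/3: option(nat) =?= S2,  nat =?= nat,  nat =?= nat.
Bind S2 := option(nat); no other remaining equation mentions S2. Substituting into the earlier binding gives E := option(option(nat)).
Delete trivial equation nat =?= nat.
Delete trivial equation nat =?= nat.
Bind U := option(unit). Substituting into the earlier binding gives T1 := tup3(string, option(unit), option(option(unit))).
MGU = { B -> option(unit), T1 -> tup3(string, option(unit), option(option(unit))), E -> option(option(nat)), S2 -> option(nat), U -> option(unit) }, so T1 -> tup3(string, option(unit), option(option(unit))).

tup3(string, option(unit), option(option(unit)))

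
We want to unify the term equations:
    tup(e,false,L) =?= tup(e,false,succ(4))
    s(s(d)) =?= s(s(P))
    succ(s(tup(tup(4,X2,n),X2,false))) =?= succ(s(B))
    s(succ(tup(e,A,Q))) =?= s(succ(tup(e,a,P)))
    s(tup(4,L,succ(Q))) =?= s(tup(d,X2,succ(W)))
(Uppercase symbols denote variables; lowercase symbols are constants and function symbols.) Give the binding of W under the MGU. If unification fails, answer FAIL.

FAIL

Decompose tup/3: e =?= e,  false =?= false,  L =?= succ(4).
Delete trivial equation e =?= e.
Delete trivial equation false =?= false.
Bind L := succ(4); substituting into the one remaining equation that mentions L gives: s(tup(4,succ(4),succ(Q))) =?= s(tup(d,X2,succ(W))).
Decompose s/1: s(d) =?= s(P).
Decompose s/1: d =?= P.
Bind P := d; substituting into the one remaining equation that mentions P gives: s(succ(tup(e,A,Q))) =?= s(succ(tup(e,a,d))).
Decompose succ/1: s(tup(tup(4,X2,n),X2,false)) =?= s(B).
Decompose s/1: tup(tup(4,X2,n),X2,false) =?= B.
Bind B := tup(tup(4,X2,n),X2,false); no other remaining equation mentions B.
Decompose s/1: succ(tup(e,A,Q)) =?= succ(tup(e,a,d)).
Decompose succ/1: tup(e,A,Q) =?= tup(e,a,d).
Decompose tup/3: e =?= e,  A =?= a,  Q =?= d.
Delete trivial equation e =?= e.
Bind A := a; no other remaining equation mentions A.
Bind Q := d; substituting into the remaining equation gives: s(tup(4,succ(4),succ(d))) =?= s(tup(d,X2,succ(W))).
Decompose s/1: tup(4,succ(4),succ(d)) =?= tup(d,X2,succ(W)).
Decompose tup/3: 4 =?= d,  succ(4) =?= X2,  succ(d) =?= succ(W).
Clash: constants 4 and d differ; no unifier exists.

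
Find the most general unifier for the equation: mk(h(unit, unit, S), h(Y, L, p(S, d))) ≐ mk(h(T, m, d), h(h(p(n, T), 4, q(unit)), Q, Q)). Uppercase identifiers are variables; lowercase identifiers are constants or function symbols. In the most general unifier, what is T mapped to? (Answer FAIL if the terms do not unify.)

Decompose mk/2: h(unit, unit, S) ≐ h(T, m, d),  h(Y, L, p(S, d)) ≐ h(h(p(n, T), 4, q(unit)), Q, Q).
Decompose h/3: unit ≐ T,  unit ≐ m,  S ≐ d.
Bind T := unit; substituting into the one remaining equation that mentions T gives: h(Y, L, p(S, d)) ≐ h(h(p(n, unit), 4, q(unit)), Q, Q).
Clash: constants unit and m differ; no unifier exists.

FAIL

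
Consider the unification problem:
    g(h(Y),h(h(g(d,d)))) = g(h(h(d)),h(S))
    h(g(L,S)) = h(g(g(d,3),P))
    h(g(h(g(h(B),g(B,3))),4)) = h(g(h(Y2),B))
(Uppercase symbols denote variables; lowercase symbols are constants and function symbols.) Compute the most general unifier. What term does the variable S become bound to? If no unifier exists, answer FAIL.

h(g(d,d))

Decompose g/2: h(Y) = h(h(d)),  h(h(g(d,d))) = h(S).
Decompose h/1: Y = h(d).
Bind Y := h(d); no other remaining equation mentions Y.
Decompose h/1: h(g(d,d)) = S.
Bind S := h(g(d,d)); substituting into the one remaining equation that mentions S gives: h(g(L,h(g(d,d)))) = h(g(g(d,3),P)).
Decompose h/1: g(L,h(g(d,d))) = g(g(d,3),P).
Decompose g/2: L = g(d,3),  h(g(d,d)) = P.
Bind L := g(d,3); no other remaining equation mentions L.
Bind P := h(g(d,d)); no other remaining equation mentions P.
Decompose h/1: g(h(g(h(B),g(B,3))),4) = g(h(Y2),B).
Decompose g/2: h(g(h(B),g(B,3))) = h(Y2),  4 = B.
Decompose h/1: g(h(B),g(B,3)) = Y2.
Bind Y2 := g(h(B),g(B,3)); no other remaining equation mentions Y2.
Bind B := 4. Substituting into the earlier binding gives Y2 := g(h(4),g(4,3)).
MGU = { Y := h(d), S := h(g(d,d)), L := g(d,3), P := h(g(d,d)), Y2 := g(h(4),g(4,3)), B := 4 }, so S := h(g(d,d)).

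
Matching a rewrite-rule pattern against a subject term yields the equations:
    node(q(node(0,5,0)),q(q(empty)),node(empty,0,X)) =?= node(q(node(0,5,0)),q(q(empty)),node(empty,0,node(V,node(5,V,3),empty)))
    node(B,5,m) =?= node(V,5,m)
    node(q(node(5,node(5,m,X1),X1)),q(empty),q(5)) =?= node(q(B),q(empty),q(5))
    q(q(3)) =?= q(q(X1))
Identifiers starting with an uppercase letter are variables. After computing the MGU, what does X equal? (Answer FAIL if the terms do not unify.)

node(node(5,node(5,m,3),3),node(5,node(5,node(5,m,3),3),3),empty)

Decompose node/3: q(node(0,5,0)) =?= q(node(0,5,0)),  q(q(empty)) =?= q(q(empty)),  node(empty,0,X) =?= node(empty,0,node(V,node(5,V,3),empty)).
Delete trivial equation q(node(0,5,0)) =?= q(node(0,5,0)).
Delete trivial equation q(q(empty)) =?= q(q(empty)).
Decompose node/3: empty =?= empty,  0 =?= 0,  X =?= node(V,node(5,V,3),empty).
Delete trivial equation empty =?= empty.
Delete trivial equation 0 =?= 0.
Bind X := node(V,node(5,V,3),empty); no other remaining equation mentions X.
Decompose node/3: B =?= V,  5 =?= 5,  m =?= m.
Bind B := V; substituting into the one remaining equation that mentions B gives: node(q(node(5,node(5,m,X1),X1)),q(empty),q(5)) =?= node(q(V),q(empty),q(5)).
Delete trivial equation 5 =?= 5.
Delete trivial equation m =?= m.
Decompose node/3: q(node(5,node(5,m,X1),X1)) =?= q(V),  q(empty) =?= q(empty),  q(5) =?= q(5).
Decompose q/1: node(5,node(5,m,X1),X1) =?= V.
Bind V := node(5,node(5,m,X1),X1); no other remaining equation mentions V. Substituting into the earlier bindings gives X := node(node(5,node(5,m,X1),X1),node(5,node(5,node(5,m,X1),X1),3),empty), B := node(5,node(5,m,X1),X1).
Delete trivial equation q(empty) =?= q(empty).
Delete trivial equation q(5) =?= q(5).
Decompose q/1: q(3) =?= q(X1).
Decompose q/1: 3 =?= X1.
Bind X1 := 3. Substituting into the earlier bindings gives X := node(node(5,node(5,m,3),3),node(5,node(5,node(5,m,3),3),3),empty), B := node(5,node(5,m,3),3), V := node(5,node(5,m,3),3).
MGU = { X ↦ node(node(5,node(5,m,3),3),node(5,node(5,node(5,m,3),3),3),empty), B ↦ node(5,node(5,m,3),3), V ↦ node(5,node(5,m,3),3), X1 ↦ 3 }, so X ↦ node(node(5,node(5,m,3),3),node(5,node(5,node(5,m,3),3),3),empty).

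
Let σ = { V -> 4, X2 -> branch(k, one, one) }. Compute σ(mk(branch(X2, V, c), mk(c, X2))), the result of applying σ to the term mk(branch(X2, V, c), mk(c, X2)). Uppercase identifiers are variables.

mk(branch(branch(k, one, one), 4, c), mk(c, branch(k, one, one)))

Replace each occurrence of V with 4.
Replace each occurrence of X2 with branch(k, one, one).
Result: mk(branch(branch(k, one, one), 4, c), mk(c, branch(k, one, one))).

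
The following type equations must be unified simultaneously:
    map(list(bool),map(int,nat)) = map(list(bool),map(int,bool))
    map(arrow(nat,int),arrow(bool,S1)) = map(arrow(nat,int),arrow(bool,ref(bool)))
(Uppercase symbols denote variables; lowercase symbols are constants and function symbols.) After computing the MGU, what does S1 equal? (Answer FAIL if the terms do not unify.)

Decompose map/2: list(bool) = list(bool),  map(int,nat) = map(int,bool).
Delete trivial equation list(bool) = list(bool).
Decompose map/2: int = int,  nat = bool.
Delete trivial equation int = int.
Clash: constants nat and bool differ; no unifier exists.

FAIL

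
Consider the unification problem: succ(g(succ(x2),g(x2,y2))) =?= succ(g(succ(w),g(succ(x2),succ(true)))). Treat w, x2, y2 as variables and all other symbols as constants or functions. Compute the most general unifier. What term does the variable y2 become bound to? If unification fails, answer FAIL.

Decompose succ/1: g(succ(x2),g(x2,y2)) =?= g(succ(w),g(succ(x2),succ(true))).
Decompose g/2: succ(x2) =?= succ(w),  g(x2,y2) =?= g(succ(x2),succ(true)).
Decompose succ/1: x2 =?= w.
Bind x2 := w; substituting into the remaining equation gives: g(w,y2) =?= g(succ(w),succ(true)).
Decompose g/2: w =?= succ(w),  y2 =?= succ(true).
Occurs check fails: w occurs in succ(w); the equation w =?= succ(w) has no finite solution.

FAIL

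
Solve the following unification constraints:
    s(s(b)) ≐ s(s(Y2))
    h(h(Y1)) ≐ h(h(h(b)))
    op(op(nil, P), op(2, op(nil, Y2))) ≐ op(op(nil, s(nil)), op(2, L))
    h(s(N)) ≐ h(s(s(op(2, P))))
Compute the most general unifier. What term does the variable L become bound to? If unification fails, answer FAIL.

op(nil, b)

Decompose s/1: s(b) ≐ s(Y2).
Decompose s/1: b ≐ Y2.
Bind Y2 := b; substituting into the one remaining equation that mentions Y2 gives: op(op(nil, P), op(2, op(nil, b))) ≐ op(op(nil, s(nil)), op(2, L)).
Decompose h/1: h(Y1) ≐ h(h(b)).
Decompose h/1: Y1 ≐ h(b).
Bind Y1 := h(b); no other remaining equation mentions Y1.
Decompose op/2: op(nil, P) ≐ op(nil, s(nil)),  op(2, op(nil, b)) ≐ op(2, L).
Decompose op/2: nil ≐ nil,  P ≐ s(nil).
Delete trivial equation nil ≐ nil.
Bind P := s(nil); substituting into the one remaining equation that mentions P gives: h(s(N)) ≐ h(s(s(op(2, s(nil))))).
Decompose op/2: 2 ≐ 2,  op(nil, b) ≐ L.
Delete trivial equation 2 ≐ 2.
Bind L := op(nil, b); no other remaining equation mentions L.
Decompose h/1: s(N) ≐ s(s(op(2, s(nil)))).
Decompose s/1: N ≐ s(op(2, s(nil))).
Bind N := s(op(2, s(nil))).
MGU = { Y2 ↦ b, Y1 ↦ h(b), P ↦ s(nil), L ↦ op(nil, b), N ↦ s(op(2, s(nil))) }, so L ↦ op(nil, b).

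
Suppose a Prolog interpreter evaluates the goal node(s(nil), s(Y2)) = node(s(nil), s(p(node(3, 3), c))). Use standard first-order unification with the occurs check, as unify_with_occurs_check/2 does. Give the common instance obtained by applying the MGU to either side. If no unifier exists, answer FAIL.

node(s(nil), s(p(node(3, 3), c)))

Decompose node/2: s(nil) = s(nil),  s(Y2) = s(p(node(3, 3), c)).
Delete trivial equation s(nil) = s(nil).
Decompose s/1: Y2 = p(node(3, 3), c).
Bind Y2 := p(node(3, 3), c).
Applying the MGU to either side gives node(s(nil), s(p(node(3, 3), c))).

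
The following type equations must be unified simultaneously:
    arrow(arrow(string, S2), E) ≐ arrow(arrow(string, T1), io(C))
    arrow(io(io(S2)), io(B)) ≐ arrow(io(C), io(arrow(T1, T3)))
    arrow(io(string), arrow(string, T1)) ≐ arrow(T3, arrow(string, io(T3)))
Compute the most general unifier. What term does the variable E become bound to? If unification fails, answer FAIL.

io(io(io(io(string))))

Decompose arrow/2: arrow(string, S2) ≐ arrow(string, T1),  E ≐ io(C).
Decompose arrow/2: string ≐ string,  S2 ≐ T1.
Delete trivial equation string ≐ string.
Bind S2 := T1; substituting into the one remaining equation that mentions S2 gives: arrow(io(io(T1)), io(B)) ≐ arrow(io(C), io(arrow(T1, T3))).
Bind E := io(C); no other remaining equation mentions E.
Decompose arrow/2: io(io(T1)) ≐ io(C),  io(B) ≐ io(arrow(T1, T3)).
Decompose io/1: io(T1) ≐ C.
Bind C := io(T1); no other remaining equation mentions C. Substituting into the earlier binding gives E := io(io(T1)).
Decompose io/1: B ≐ arrow(T1, T3).
Bind B := arrow(T1, T3); no other remaining equation mentions B.
Decompose arrow/2: io(string) ≐ T3,  arrow(string, T1) ≐ arrow(string, io(T3)).
Bind T3 := io(string); substituting into the remaining equation gives: arrow(string, T1) ≐ arrow(string, io(io(string))). Substituting into the earlier binding gives B := arrow(T1, io(string)).
Decompose arrow/2: string ≐ string,  T1 ≐ io(io(string)).
Delete trivial equation string ≐ string.
Bind T1 := io(io(string)). Substituting into the earlier bindings gives S2 := io(io(string)), E := io(io(io(io(string)))), C := io(io(io(string))), B := arrow(io(io(string)), io(string)).
MGU = { S2 -> io(io(string)), E -> io(io(io(io(string)))), C -> io(io(io(string))), B -> arrow(io(io(string)), io(string)), T3 -> io(string), T1 -> io(io(string)) }, so E -> io(io(io(io(string)))).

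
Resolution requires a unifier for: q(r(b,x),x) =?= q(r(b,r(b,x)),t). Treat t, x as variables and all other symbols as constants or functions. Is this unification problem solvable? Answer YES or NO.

Decompose q/2: r(b,x) =?= r(b,r(b,x)),  x =?= t.
Decompose r/2: b =?= b,  x =?= r(b,x).
Delete trivial equation b =?= b.
Occurs check fails: x occurs in r(b,x); the equation x =?= r(b,x) has no finite solution.

NO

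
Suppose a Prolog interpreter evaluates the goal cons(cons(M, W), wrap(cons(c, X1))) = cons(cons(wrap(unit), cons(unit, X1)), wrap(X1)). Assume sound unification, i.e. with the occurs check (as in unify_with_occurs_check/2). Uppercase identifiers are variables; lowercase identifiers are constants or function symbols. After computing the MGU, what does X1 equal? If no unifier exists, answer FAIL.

FAIL

Decompose cons/2: cons(M, W) = cons(wrap(unit), cons(unit, X1)),  wrap(cons(c, X1)) = wrap(X1).
Decompose cons/2: M = wrap(unit),  W = cons(unit, X1).
Bind M := wrap(unit); no other remaining equation mentions M.
Bind W := cons(unit, X1); no other remaining equation mentions W.
Decompose wrap/1: cons(c, X1) = X1.
Occurs check fails: X1 occurs in cons(c, X1); the equation X1 = cons(c, X1) has no finite solution.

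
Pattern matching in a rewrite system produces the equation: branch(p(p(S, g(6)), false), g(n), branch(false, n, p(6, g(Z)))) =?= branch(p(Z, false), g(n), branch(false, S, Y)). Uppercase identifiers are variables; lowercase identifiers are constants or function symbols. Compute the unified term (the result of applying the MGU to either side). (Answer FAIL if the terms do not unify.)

Decompose branch/3: p(p(S, g(6)), false) =?= p(Z, false),  g(n) =?= g(n),  branch(false, n, p(6, g(Z))) =?= branch(false, S, Y).
Decompose p/2: p(S, g(6)) =?= Z,  false =?= false.
Bind Z := p(S, g(6)); substituting into the one remaining equation that mentions Z gives: branch(false, n, p(6, g(p(S, g(6))))) =?= branch(false, S, Y).
Delete trivial equation false =?= false.
Delete trivial equation g(n) =?= g(n).
Decompose branch/3: false =?= false,  n =?= S,  p(6, g(p(S, g(6)))) =?= Y.
Delete trivial equation false =?= false.
Bind S := n; substituting into the remaining equation gives: p(6, g(p(n, g(6)))) =?= Y. Substituting into the earlier binding gives Z := p(n, g(6)).
Bind Y := p(6, g(p(n, g(6)))).
Applying the MGU to either side gives branch(p(p(n, g(6)), false), g(n), branch(false, n, p(6, g(p(n, g(6)))))).

branch(p(p(n, g(6)), false), g(n), branch(false, n, p(6, g(p(n, g(6))))))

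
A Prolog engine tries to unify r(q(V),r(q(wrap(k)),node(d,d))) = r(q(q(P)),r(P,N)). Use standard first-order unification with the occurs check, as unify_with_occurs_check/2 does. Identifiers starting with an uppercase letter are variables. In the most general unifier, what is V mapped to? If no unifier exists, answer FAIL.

q(q(wrap(k)))

Decompose r/2: q(V) = q(q(P)),  r(q(wrap(k)),node(d,d)) = r(P,N).
Decompose q/1: V = q(P).
Bind V := q(P); no other remaining equation mentions V.
Decompose r/2: q(wrap(k)) = P,  node(d,d) = N.
Bind P := q(wrap(k)); no other remaining equation mentions P. Substituting into the earlier binding gives V := q(q(wrap(k))).
Bind N := node(d,d).
MGU = { V ↦ q(q(wrap(k))), P ↦ q(wrap(k)), N ↦ node(d,d) }, so V ↦ q(q(wrap(k))).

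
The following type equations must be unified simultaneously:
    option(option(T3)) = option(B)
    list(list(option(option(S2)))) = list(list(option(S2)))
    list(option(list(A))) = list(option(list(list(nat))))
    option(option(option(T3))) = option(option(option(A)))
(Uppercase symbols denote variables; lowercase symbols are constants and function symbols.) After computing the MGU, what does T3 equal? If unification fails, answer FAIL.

Decompose option/1: option(T3) = B.
Bind B := option(T3); no other remaining equation mentions B.
Decompose list/1: list(option(option(S2))) = list(option(S2)).
Decompose list/1: option(option(S2)) = option(S2).
Decompose option/1: option(S2) = S2.
Occurs check fails: S2 occurs in option(S2); the equation S2 = option(S2) has no finite solution.

FAIL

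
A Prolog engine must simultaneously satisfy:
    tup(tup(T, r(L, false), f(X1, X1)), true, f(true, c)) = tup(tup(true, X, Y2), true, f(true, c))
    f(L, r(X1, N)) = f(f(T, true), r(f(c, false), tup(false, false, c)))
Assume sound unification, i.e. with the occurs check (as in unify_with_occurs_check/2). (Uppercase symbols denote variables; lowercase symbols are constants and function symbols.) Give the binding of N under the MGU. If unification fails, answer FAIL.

Decompose tup/3: tup(T, r(L, false), f(X1, X1)) = tup(true, X, Y2),  true = true,  f(true, c) = f(true, c).
Decompose tup/3: T = true,  r(L, false) = X,  f(X1, X1) = Y2.
Bind T := true; substituting into the one remaining equation that mentions T gives: f(L, r(X1, N)) = f(f(true, true), r(f(c, false), tup(false, false, c))).
Bind X := r(L, false); no other remaining equation mentions X.
Bind Y2 := f(X1, X1); no other remaining equation mentions Y2.
Delete trivial equation true = true.
Delete trivial equation f(true, c) = f(true, c).
Decompose f/2: L = f(true, true),  r(X1, N) = r(f(c, false), tup(false, false, c)).
Bind L := f(true, true); no other remaining equation mentions L. Substituting into the earlier binding gives X := r(f(true, true), false).
Decompose r/2: X1 = f(c, false),  N = tup(false, false, c).
Bind X1 := f(c, false); no other remaining equation mentions X1. Substituting into the earlier binding gives Y2 := f(f(c, false), f(c, false)).
Bind N := tup(false, false, c).
MGU = { T = true, X = r(f(true, true), false), Y2 = f(f(c, false), f(c, false)), L = f(true, true), X1 = f(c, false), N = tup(false, false, c) }, so N = tup(false, false, c).

tup(false, false, c)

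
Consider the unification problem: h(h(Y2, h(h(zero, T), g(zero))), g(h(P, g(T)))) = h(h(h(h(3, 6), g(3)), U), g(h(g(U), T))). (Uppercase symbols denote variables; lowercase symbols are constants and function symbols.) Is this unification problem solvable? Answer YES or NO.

Decompose h/2: h(Y2, h(h(zero, T), g(zero))) = h(h(h(3, 6), g(3)), U),  g(h(P, g(T))) = g(h(g(U), T)).
Decompose h/2: Y2 = h(h(3, 6), g(3)),  h(h(zero, T), g(zero)) = U.
Bind Y2 := h(h(3, 6), g(3)); no other remaining equation mentions Y2.
Bind U := h(h(zero, T), g(zero)); substituting into the remaining equation gives: g(h(P, g(T))) = g(h(g(h(h(zero, T), g(zero))), T)).
Decompose g/1: h(P, g(T)) = h(g(h(h(zero, T), g(zero))), T).
Decompose h/2: P = g(h(h(zero, T), g(zero))),  g(T) = T.
Bind P := g(h(h(zero, T), g(zero))); no other remaining equation mentions P.
Occurs check fails: T occurs in g(T); the equation T = g(T) has no finite solution.

NO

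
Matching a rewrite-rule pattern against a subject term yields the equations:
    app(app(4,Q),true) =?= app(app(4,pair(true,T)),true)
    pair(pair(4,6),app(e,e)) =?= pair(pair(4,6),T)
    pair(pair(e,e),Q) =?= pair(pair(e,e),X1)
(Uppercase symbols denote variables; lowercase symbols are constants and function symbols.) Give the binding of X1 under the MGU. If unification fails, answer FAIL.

Decompose app/2: app(4,Q) =?= app(4,pair(true,T)),  true =?= true.
Decompose app/2: 4 =?= 4,  Q =?= pair(true,T).
Delete trivial equation 4 =?= 4.
Bind Q := pair(true,T); substituting into the one remaining equation that mentions Q gives: pair(pair(e,e),pair(true,T)) =?= pair(pair(e,e),X1).
Delete trivial equation true =?= true.
Decompose pair/2: pair(4,6) =?= pair(4,6),  app(e,e) =?= T.
Delete trivial equation pair(4,6) =?= pair(4,6).
Bind T := app(e,e); substituting into the remaining equation gives: pair(pair(e,e),pair(true,app(e,e))) =?= pair(pair(e,e),X1). Substituting into the earlier binding gives Q := pair(true,app(e,e)).
Decompose pair/2: pair(e,e) =?= pair(e,e),  pair(true,app(e,e)) =?= X1.
Delete trivial equation pair(e,e) =?= pair(e,e).
Bind X1 := pair(true,app(e,e)).
MGU = { Q ↦ pair(true,app(e,e)), T ↦ app(e,e), X1 ↦ pair(true,app(e,e)) }, so X1 ↦ pair(true,app(e,e)).

pair(true,app(e,e))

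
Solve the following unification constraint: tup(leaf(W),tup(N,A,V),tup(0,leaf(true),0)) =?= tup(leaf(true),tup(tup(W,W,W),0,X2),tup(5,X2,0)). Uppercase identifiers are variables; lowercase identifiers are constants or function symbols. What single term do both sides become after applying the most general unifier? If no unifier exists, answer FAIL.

FAIL

Decompose tup/3: leaf(W) =?= leaf(true),  tup(N,A,V) =?= tup(tup(W,W,W),0,X2),  tup(0,leaf(true),0) =?= tup(5,X2,0).
Decompose leaf/1: W =?= true.
Bind W := true; substituting into the one remaining equation that mentions W gives: tup(N,A,V) =?= tup(tup(true,true,true),0,X2).
Decompose tup/3: N =?= tup(true,true,true),  A =?= 0,  V =?= X2.
Bind N := tup(true,true,true); no other remaining equation mentions N.
Bind A := 0; no other remaining equation mentions A.
Bind V := X2; no other remaining equation mentions V.
Decompose tup/3: 0 =?= 5,  leaf(true) =?= X2,  0 =?= 0.
Clash: constants 0 and 5 differ; no unifier exists.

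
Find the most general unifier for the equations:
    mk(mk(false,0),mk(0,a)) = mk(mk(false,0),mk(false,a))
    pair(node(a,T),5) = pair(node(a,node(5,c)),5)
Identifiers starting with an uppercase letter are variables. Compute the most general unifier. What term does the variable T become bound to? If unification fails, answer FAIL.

FAIL

Decompose mk/2: mk(false,0) = mk(false,0),  mk(0,a) = mk(false,a).
Delete trivial equation mk(false,0) = mk(false,0).
Decompose mk/2: 0 = false,  a = a.
Clash: constants 0 and false differ; no unifier exists.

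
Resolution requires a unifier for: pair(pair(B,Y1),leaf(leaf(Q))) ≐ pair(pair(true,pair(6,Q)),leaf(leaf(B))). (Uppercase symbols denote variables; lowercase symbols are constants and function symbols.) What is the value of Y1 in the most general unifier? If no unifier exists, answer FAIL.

pair(6,true)

Decompose pair/2: pair(B,Y1) ≐ pair(true,pair(6,Q)),  leaf(leaf(Q)) ≐ leaf(leaf(B)).
Decompose pair/2: B ≐ true,  Y1 ≐ pair(6,Q).
Bind B := true; substituting into the one remaining equation that mentions B gives: leaf(leaf(Q)) ≐ leaf(leaf(true)).
Bind Y1 := pair(6,Q); no other remaining equation mentions Y1.
Decompose leaf/1: leaf(Q) ≐ leaf(true).
Decompose leaf/1: Q ≐ true.
Bind Q := true. Substituting into the earlier binding gives Y1 := pair(6,true).
MGU = { B ↦ true, Y1 ↦ pair(6,true), Q ↦ true }, so Y1 ↦ pair(6,true).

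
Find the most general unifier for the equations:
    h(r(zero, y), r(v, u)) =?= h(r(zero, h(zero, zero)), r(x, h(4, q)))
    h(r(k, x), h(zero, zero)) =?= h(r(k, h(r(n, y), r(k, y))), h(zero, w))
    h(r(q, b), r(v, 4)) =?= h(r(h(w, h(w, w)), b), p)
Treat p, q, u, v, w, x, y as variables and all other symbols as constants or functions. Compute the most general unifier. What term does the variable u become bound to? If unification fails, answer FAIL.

h(4, h(zero, h(zero, zero)))

Decompose h/2: r(zero, y) =?= r(zero, h(zero, zero)),  r(v, u) =?= r(x, h(4, q)).
Decompose r/2: zero =?= zero,  y =?= h(zero, zero).
Delete trivial equation zero =?= zero.
Bind y := h(zero, zero); substituting into the one remaining equation that mentions y gives: h(r(k, x), h(zero, zero)) =?= h(r(k, h(r(n, h(zero, zero)), r(k, h(zero, zero)))), h(zero, w)).
Decompose r/2: v =?= x,  u =?= h(4, q).
Bind v := x; substituting into the one remaining equation that mentions v gives: h(r(q, b), r(x, 4)) =?= h(r(h(w, h(w, w)), b), p).
Bind u := h(4, q); no other remaining equation mentions u.
Decompose h/2: r(k, x) =?= r(k, h(r(n, h(zero, zero)), r(k, h(zero, zero)))),  h(zero, zero) =?= h(zero, w).
Decompose r/2: k =?= k,  x =?= h(r(n, h(zero, zero)), r(k, h(zero, zero))).
Delete trivial equation k =?= k.
Bind x := h(r(n, h(zero, zero)), r(k, h(zero, zero))); substituting into the one remaining equation that mentions x gives: h(r(q, b), r(h(r(n, h(zero, zero)), r(k, h(zero, zero))), 4)) =?= h(r(h(w, h(w, w)), b), p). Substituting into the earlier binding gives v := h(r(n, h(zero, zero)), r(k, h(zero, zero))).
Decompose h/2: zero =?= zero,  zero =?= w.
Delete trivial equation zero =?= zero.
Bind w := zero; substituting into the remaining equation gives: h(r(q, b), r(h(r(n, h(zero, zero)), r(k, h(zero, zero))), 4)) =?= h(r(h(zero, h(zero, zero)), b), p).
Decompose h/2: r(q, b) =?= r(h(zero, h(zero, zero)), b),  r(h(r(n, h(zero, zero)), r(k, h(zero, zero))), 4) =?= p.
Decompose r/2: q =?= h(zero, h(zero, zero)),  b =?= b.
Bind q := h(zero, h(zero, zero)); no other remaining equation mentions q. Substituting into the earlier binding gives u := h(4, h(zero, h(zero, zero))).
Delete trivial equation b =?= b.
Bind p := r(h(r(n, h(zero, zero)), r(k, h(zero, zero))), 4).
MGU = { y ↦ h(zero, zero), v ↦ h(r(n, h(zero, zero)), r(k, h(zero, zero))), u ↦ h(4, h(zero, h(zero, zero))), x ↦ h(r(n, h(zero, zero)), r(k, h(zero, zero))), w ↦ zero, q ↦ h(zero, h(zero, zero)), p ↦ r(h(r(n, h(zero, zero)), r(k, h(zero, zero))), 4) }, so u ↦ h(4, h(zero, h(zero, zero))).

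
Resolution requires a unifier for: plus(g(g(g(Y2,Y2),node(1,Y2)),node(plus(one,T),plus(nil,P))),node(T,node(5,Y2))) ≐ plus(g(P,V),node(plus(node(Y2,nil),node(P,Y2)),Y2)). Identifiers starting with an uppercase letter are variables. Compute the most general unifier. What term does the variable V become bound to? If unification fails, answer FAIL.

Decompose plus/2: g(g(g(Y2,Y2),node(1,Y2)),node(plus(one,T),plus(nil,P))) ≐ g(P,V),  node(T,node(5,Y2)) ≐ node(plus(node(Y2,nil),node(P,Y2)),Y2).
Decompose g/2: g(g(Y2,Y2),node(1,Y2)) ≐ P,  node(plus(one,T),plus(nil,P)) ≐ V.
Bind P := g(g(Y2,Y2),node(1,Y2)); substituting into the remaining equations gives: node(plus(one,T),plus(nil,g(g(Y2,Y2),node(1,Y2)))) ≐ V,  node(T,node(5,Y2)) ≐ node(plus(node(Y2,nil),node(g(g(Y2,Y2),node(1,Y2)),Y2)),Y2).
Bind V := node(plus(one,T),plus(nil,g(g(Y2,Y2),node(1,Y2)))); no other remaining equation mentions V.
Decompose node/2: T ≐ plus(node(Y2,nil),node(g(g(Y2,Y2),node(1,Y2)),Y2)),  node(5,Y2) ≐ Y2.
Bind T := plus(node(Y2,nil),node(g(g(Y2,Y2),node(1,Y2)),Y2)); no other remaining equation mentions T. Substituting into the earlier binding gives V := node(plus(one,plus(node(Y2,nil),node(g(g(Y2,Y2),node(1,Y2)),Y2))),plus(nil,g(g(Y2,Y2),node(1,Y2)))).
Occurs check fails: Y2 occurs in node(5,Y2); the equation Y2 ≐ node(5,Y2) has no finite solution.

FAIL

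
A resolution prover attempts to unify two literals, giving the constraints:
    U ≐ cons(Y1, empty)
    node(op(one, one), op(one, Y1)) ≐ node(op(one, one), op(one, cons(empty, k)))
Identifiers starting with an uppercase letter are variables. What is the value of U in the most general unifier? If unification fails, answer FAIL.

Bind U := cons(Y1, empty); no other remaining equation mentions U.
Decompose node/2: op(one, one) ≐ op(one, one),  op(one, Y1) ≐ op(one, cons(empty, k)).
Delete trivial equation op(one, one) ≐ op(one, one).
Decompose op/2: one ≐ one,  Y1 ≐ cons(empty, k).
Delete trivial equation one ≐ one.
Bind Y1 := cons(empty, k). Substituting into the earlier binding gives U := cons(cons(empty, k), empty).
MGU = { U ↦ cons(cons(empty, k), empty), Y1 ↦ cons(empty, k) }, so U ↦ cons(cons(empty, k), empty).

cons(cons(empty, k), empty)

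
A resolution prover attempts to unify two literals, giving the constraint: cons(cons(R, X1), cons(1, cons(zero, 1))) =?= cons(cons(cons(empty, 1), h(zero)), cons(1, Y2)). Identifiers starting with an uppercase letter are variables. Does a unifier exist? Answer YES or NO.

Decompose cons/2: cons(R, X1) =?= cons(cons(empty, 1), h(zero)),  cons(1, cons(zero, 1)) =?= cons(1, Y2).
Decompose cons/2: R =?= cons(empty, 1),  X1 =?= h(zero).
Bind R := cons(empty, 1); no other remaining equation mentions R.
Bind X1 := h(zero); no other remaining equation mentions X1.
Decompose cons/2: 1 =?= 1,  cons(zero, 1) =?= Y2.
Delete trivial equation 1 =?= 1.
Bind Y2 := cons(zero, 1).
No equations remain and no clash or occurs-check failure arose, so a unifier exists.

YES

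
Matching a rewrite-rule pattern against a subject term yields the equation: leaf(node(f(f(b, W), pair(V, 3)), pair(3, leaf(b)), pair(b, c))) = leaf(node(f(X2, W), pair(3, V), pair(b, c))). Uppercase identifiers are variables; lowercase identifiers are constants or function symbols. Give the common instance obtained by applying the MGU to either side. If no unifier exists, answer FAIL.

leaf(node(f(f(b, pair(leaf(b), 3)), pair(leaf(b), 3)), pair(3, leaf(b)), pair(b, c)))

Decompose leaf/1: node(f(f(b, W), pair(V, 3)), pair(3, leaf(b)), pair(b, c)) = node(f(X2, W), pair(3, V), pair(b, c)).
Decompose node/3: f(f(b, W), pair(V, 3)) = f(X2, W),  pair(3, leaf(b)) = pair(3, V),  pair(b, c) = pair(b, c).
Decompose f/2: f(b, W) = X2,  pair(V, 3) = W.
Bind X2 := f(b, W); no other remaining equation mentions X2.
Bind W := pair(V, 3); no other remaining equation mentions W. Substituting into the earlier binding gives X2 := f(b, pair(V, 3)).
Decompose pair/2: 3 = 3,  leaf(b) = V.
Delete trivial equation 3 = 3.
Bind V := leaf(b); no other remaining equation mentions V. Substituting into the earlier bindings gives X2 := f(b, pair(leaf(b), 3)), W := pair(leaf(b), 3).
Delete trivial equation pair(b, c) = pair(b, c).
Applying the MGU to either side gives leaf(node(f(f(b, pair(leaf(b), 3)), pair(leaf(b), 3)), pair(3, leaf(b)), pair(b, c))).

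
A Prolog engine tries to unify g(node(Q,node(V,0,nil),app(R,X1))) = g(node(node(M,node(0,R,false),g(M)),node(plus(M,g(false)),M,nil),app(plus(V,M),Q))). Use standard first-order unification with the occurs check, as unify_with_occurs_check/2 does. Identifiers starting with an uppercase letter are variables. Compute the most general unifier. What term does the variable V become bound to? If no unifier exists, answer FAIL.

plus(0,g(false))

Decompose g/1: node(Q,node(V,0,nil),app(R,X1)) = node(node(M,node(0,R,false),g(M)),node(plus(M,g(false)),M,nil),app(plus(V,M),Q)).
Decompose node/3: Q = node(M,node(0,R,false),g(M)),  node(V,0,nil) = node(plus(M,g(false)),M,nil),  app(R,X1) = app(plus(V,M),Q).
Bind Q := node(M,node(0,R,false),g(M)); substituting into the one remaining equation that mentions Q gives: app(R,X1) = app(plus(V,M),node(M,node(0,R,false),g(M))).
Decompose node/3: V = plus(M,g(false)),  0 = M,  nil = nil.
Bind V := plus(M,g(false)); substituting into the one remaining equation that mentions V gives: app(R,X1) = app(plus(plus(M,g(false)),M),node(M,node(0,R,false),g(M))).
Bind M := 0; substituting into the one remaining equation that mentions M gives: app(R,X1) = app(plus(plus(0,g(false)),0),node(0,node(0,R,false),g(0))). Substituting into the earlier bindings gives Q := node(0,node(0,R,false),g(0)), V := plus(0,g(false)).
Delete trivial equation nil = nil.
Decompose app/2: R = plus(plus(0,g(false)),0),  X1 = node(0,node(0,R,false),g(0)).
Bind R := plus(plus(0,g(false)),0); substituting into the remaining equation gives: X1 = node(0,node(0,plus(plus(0,g(false)),0),false),g(0)). Substituting into the earlier binding gives Q := node(0,node(0,plus(plus(0,g(false)),0),false),g(0)).
Bind X1 := node(0,node(0,plus(plus(0,g(false)),0),false),g(0)).
MGU = { Q -> node(0,node(0,plus(plus(0,g(false)),0),false),g(0)), V -> plus(0,g(false)), M -> 0, R -> plus(plus(0,g(false)),0), X1 -> node(0,node(0,plus(plus(0,g(false)),0),false),g(0)) }, so V -> plus(0,g(false)).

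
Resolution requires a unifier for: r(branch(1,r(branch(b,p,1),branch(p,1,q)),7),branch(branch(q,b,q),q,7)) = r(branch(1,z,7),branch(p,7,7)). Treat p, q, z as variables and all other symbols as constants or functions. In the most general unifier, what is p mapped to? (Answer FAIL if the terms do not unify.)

Decompose r/2: branch(1,r(branch(b,p,1),branch(p,1,q)),7) = branch(1,z,7),  branch(branch(q,b,q),q,7) = branch(p,7,7).
Decompose branch/3: 1 = 1,  r(branch(b,p,1),branch(p,1,q)) = z,  7 = 7.
Delete trivial equation 1 = 1.
Bind z := r(branch(b,p,1),branch(p,1,q)); no other remaining equation mentions z.
Delete trivial equation 7 = 7.
Decompose branch/3: branch(q,b,q) = p,  q = 7,  7 = 7.
Bind p := branch(q,b,q); no other remaining equation mentions p. Substituting into the earlier binding gives z := r(branch(b,branch(q,b,q),1),branch(branch(q,b,q),1,q)).
Bind q := 7; no other remaining equation mentions q. Substituting into the earlier bindings gives z := r(branch(b,branch(7,b,7),1),branch(branch(7,b,7),1,7)), p := branch(7,b,7).
Delete trivial equation 7 = 7.
MGU = { z -> r(branch(b,branch(7,b,7),1),branch(branch(7,b,7),1,7)), p -> branch(7,b,7), q -> 7 }, so p -> branch(7,b,7).

branch(7,b,7)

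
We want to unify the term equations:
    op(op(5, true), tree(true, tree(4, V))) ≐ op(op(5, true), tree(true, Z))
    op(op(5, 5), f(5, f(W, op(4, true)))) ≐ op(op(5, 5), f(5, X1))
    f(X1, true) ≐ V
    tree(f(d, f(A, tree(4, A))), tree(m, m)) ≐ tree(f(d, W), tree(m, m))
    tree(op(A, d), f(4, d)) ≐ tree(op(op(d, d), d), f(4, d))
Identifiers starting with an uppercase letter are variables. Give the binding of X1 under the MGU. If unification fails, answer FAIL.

Decompose op/2: op(5, true) ≐ op(5, true),  tree(true, tree(4, V)) ≐ tree(true, Z).
Delete trivial equation op(5, true) ≐ op(5, true).
Decompose tree/2: true ≐ true,  tree(4, V) ≐ Z.
Delete trivial equation true ≐ true.
Bind Z := tree(4, V); no other remaining equation mentions Z.
Decompose op/2: op(5, 5) ≐ op(5, 5),  f(5, f(W, op(4, true))) ≐ f(5, X1).
Delete trivial equation op(5, 5) ≐ op(5, 5).
Decompose f/2: 5 ≐ 5,  f(W, op(4, true)) ≐ X1.
Delete trivial equation 5 ≐ 5.
Bind X1 := f(W, op(4, true)); substituting into the one remaining equation that mentions X1 gives: f(f(W, op(4, true)), true) ≐ V.
Bind V := f(f(W, op(4, true)), true); no other remaining equation mentions V. Substituting into the earlier binding gives Z := tree(4, f(f(W, op(4, true)), true)).
Decompose tree/2: f(d, f(A, tree(4, A))) ≐ f(d, W),  tree(m, m) ≐ tree(m, m).
Decompose f/2: d ≐ d,  f(A, tree(4, A)) ≐ W.
Delete trivial equation d ≐ d.
Bind W := f(A, tree(4, A)); no other remaining equation mentions W. Substituting into the earlier bindings gives Z := tree(4, f(f(f(A, tree(4, A)), op(4, true)), true)), X1 := f(f(A, tree(4, A)), op(4, true)), V := f(f(f(A, tree(4, A)), op(4, true)), true).
Delete trivial equation tree(m, m) ≐ tree(m, m).
Decompose tree/2: op(A, d) ≐ op(op(d, d), d),  f(4, d) ≐ f(4, d).
Decompose op/2: A ≐ op(d, d),  d ≐ d.
Bind A := op(d, d); no other remaining equation mentions A. Substituting into the earlier bindings gives Z := tree(4, f(f(f(op(d, d), tree(4, op(d, d))), op(4, true)), true)), X1 := f(f(op(d, d), tree(4, op(d, d))), op(4, true)), V := f(f(f(op(d, d), tree(4, op(d, d))), op(4, true)), true), W := f(op(d, d), tree(4, op(d, d))).
Delete trivial equation d ≐ d.
Delete trivial equation f(4, d) ≐ f(4, d).
MGU = { Z ↦ tree(4, f(f(f(op(d, d), tree(4, op(d, d))), op(4, true)), true)), X1 ↦ f(f(op(d, d), tree(4, op(d, d))), op(4, true)), V ↦ f(f(f(op(d, d), tree(4, op(d, d))), op(4, true)), true), W ↦ f(op(d, d), tree(4, op(d, d))), A ↦ op(d, d) }, so X1 ↦ f(f(op(d, d), tree(4, op(d, d))), op(4, true)).

f(f(op(d, d), tree(4, op(d, d))), op(4, true))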